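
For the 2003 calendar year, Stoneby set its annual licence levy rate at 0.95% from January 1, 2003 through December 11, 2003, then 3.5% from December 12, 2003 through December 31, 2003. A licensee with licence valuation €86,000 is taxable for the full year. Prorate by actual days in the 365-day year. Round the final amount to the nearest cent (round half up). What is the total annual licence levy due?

€937.16

January 1 – December 11, 2003: 345 days at 0.95% → €86,000 × 0.95% × 345/365 = €772.2329
December 12 – December 31, 2003: 20 days at 3.5% → €86,000 × 3.5% × 20/365 = €164.9315
Total = €937.1644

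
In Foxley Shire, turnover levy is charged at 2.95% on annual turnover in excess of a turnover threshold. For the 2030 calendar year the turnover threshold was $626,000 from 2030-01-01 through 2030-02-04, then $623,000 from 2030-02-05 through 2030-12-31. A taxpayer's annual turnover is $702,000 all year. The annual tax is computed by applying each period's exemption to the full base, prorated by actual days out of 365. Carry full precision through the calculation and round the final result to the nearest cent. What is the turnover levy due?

$2,322.01

2030-01-01 to 2030-02-04: 35 days, exemption $626,000 → ($702,000 − $626,000) × 2.95% × 35/365 = $214.9863
2030-02-05 to 2030-12-31: 330 days, exemption $623,000 → ($702,000 − $623,000) × 2.95% × 330/365 = $2,107.0274
Total = $2,322.0137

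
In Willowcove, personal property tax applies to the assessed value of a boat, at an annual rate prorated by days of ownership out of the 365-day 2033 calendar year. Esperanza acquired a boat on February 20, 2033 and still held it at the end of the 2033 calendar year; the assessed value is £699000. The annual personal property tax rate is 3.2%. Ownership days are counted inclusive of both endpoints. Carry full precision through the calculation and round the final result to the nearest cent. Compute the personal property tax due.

Days held (February 20 – December 31, 2033): 315 out of 365
Tax = £699000 × 3.2% × 315/365 = £19303.8904

£19303.89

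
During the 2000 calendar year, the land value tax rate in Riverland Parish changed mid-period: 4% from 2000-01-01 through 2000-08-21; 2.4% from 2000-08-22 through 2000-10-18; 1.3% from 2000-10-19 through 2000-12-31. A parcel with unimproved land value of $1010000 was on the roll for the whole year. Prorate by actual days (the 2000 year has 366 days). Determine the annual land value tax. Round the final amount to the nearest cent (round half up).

2000-01-01 to 2000-08-21: 234 days at 4% → $1010000 × 4% × 234/366 = $25829.5082
2000-08-22 to 2000-10-18: 58 days at 2.4% → $1010000 × 2.4% × 58/366 = $3841.3115
2000-10-19 to 2000-12-31: 74 days at 1.3% → $1010000 × 1.3% × 74/366 = $2654.6995
Total = $32325.5191

$32325.52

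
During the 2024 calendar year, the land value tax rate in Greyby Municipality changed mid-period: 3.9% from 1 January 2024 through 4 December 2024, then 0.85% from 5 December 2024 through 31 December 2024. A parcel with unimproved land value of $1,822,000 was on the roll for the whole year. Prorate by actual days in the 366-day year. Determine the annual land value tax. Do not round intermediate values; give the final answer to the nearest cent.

1 January – 4 December 2024: 339 days at 3.9% → $1,822,000 × 3.9% × 339/366 = $65,816.0164
5 December – 31 December 2024: 27 days at 0.85% → $1,822,000 × 0.85% × 27/366 = $1,142.4836
Total = $66,958.5000

$66,958.50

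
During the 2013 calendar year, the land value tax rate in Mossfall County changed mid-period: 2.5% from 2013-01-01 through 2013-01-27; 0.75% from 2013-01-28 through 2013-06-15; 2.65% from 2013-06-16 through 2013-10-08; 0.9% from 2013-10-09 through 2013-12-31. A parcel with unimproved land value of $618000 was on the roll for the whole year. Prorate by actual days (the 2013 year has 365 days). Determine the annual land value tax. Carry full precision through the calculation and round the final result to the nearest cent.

2013-01-01 to 2013-01-27: 27 days at 2.5% → $618000 × 2.5% × 27/365 = $1142.8767
2013-01-28 to 2013-06-15: 139 days at 0.75% → $618000 × 0.75% × 139/365 = $1765.1096
2013-06-16 to 2013-10-08: 115 days at 2.65% → $618000 × 2.65% × 115/365 = $5159.8767
2013-10-09 to 2013-12-31: 84 days at 0.9% → $618000 × 0.9% × 84/365 = $1280.0219
Total = $9347.8849

$9347.88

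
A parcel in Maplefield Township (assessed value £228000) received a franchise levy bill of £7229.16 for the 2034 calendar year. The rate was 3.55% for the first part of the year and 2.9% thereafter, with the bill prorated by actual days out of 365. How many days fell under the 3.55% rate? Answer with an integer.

Let d = days at the first rate; then 365 − d days at the second rate.
£228000 × [3.55%·d + 2.9%·(365−d)] / 365 = £7229.16
Solving gives d = 152, so the new rate took effect on June 2, 2034.

152 days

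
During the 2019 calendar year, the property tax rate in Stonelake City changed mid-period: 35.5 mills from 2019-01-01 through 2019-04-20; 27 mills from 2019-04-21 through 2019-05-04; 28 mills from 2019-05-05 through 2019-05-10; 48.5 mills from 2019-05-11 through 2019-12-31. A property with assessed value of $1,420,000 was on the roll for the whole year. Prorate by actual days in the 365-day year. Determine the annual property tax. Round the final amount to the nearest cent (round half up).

$61,657.18

2019-01-01 to 2019-04-20: 110 days at 35.5 mills → $1,420,000 × 3.55% × 110/365 = $15,192.0548
2019-04-21 to 2019-05-04: 14 days at 27 mills → $1,420,000 × 2.7% × 14/365 = $1,470.5753
2019-05-05 to 2019-05-10: 6 days at 28 mills → $1,420,000 × 2.8% × 6/365 = $653.5890
2019-05-11 to 2019-12-31: 235 days at 48.5 mills → $1,420,000 × 4.85% × 235/365 = $44,340.9589
Total = $61,657.1781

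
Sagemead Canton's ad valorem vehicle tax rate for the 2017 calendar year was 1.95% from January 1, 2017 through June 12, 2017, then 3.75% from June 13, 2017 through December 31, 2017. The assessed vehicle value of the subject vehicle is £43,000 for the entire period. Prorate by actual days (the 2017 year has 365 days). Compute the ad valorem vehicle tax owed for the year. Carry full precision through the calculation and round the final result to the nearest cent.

£1,266.85

January 1 – June 12, 2017: 163 days at 1.95% → £43,000 × 1.95% × 163/365 = £374.4534
June 13 – December 31, 2017: 202 days at 3.75% → £43,000 × 3.75% × 202/365 = £892.3973
Total = £1,266.8507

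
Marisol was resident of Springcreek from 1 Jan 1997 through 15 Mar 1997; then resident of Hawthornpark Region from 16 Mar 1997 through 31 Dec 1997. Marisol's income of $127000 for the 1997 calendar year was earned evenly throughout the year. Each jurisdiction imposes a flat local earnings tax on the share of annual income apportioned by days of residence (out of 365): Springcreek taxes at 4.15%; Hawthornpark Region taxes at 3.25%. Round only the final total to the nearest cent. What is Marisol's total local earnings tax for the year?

$4359.23

Springcreek, 1 Jan – 15 Mar 1997: 74 days → $127000 × 4.15% × 74/365 = $1068.5397
Hawthornpark Region, 16 Mar – 31 Dec 1997: 291 days → $127000 × 3.25% × 291/365 = $3290.6918
Total = $4359.2315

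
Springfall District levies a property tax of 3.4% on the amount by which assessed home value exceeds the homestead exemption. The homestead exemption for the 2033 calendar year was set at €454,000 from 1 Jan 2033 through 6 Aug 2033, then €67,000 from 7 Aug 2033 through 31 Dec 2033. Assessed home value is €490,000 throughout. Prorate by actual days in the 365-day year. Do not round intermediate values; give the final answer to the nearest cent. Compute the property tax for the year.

€6,523.25

1 Jan – 6 Aug 2033: 218 days, exemption €454,000 → (€490,000 − €454,000) × 3.4% × 218/365 = €731.0466
7 Aug – 31 Dec 2033: 147 days, exemption €67,000 → (€490,000 − €67,000) × 3.4% × 147/365 = €5,792.2027
Total = €6,523.2493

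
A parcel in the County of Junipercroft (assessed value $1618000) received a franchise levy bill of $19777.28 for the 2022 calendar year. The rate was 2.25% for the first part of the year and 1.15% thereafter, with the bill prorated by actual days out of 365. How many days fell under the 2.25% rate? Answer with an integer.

24 days

Let d = days at the first rate; then 365 − d days at the second rate.
$1618000 × [2.25%·d + 1.15%·(365−d)] / 365 = $19777.28
Solving gives d = 24, so the new rate took effect on 25 Jan 2022.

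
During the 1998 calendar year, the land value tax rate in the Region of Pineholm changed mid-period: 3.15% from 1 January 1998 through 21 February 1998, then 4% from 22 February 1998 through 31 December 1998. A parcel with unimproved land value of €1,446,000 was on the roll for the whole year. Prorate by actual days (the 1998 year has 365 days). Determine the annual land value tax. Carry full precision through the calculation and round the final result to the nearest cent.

1 January – 21 February 1998: 52 days at 3.15% → €1,446,000 × 3.15% × 52/365 = €6,489.1726
22 February – 31 December 1998: 313 days at 4% → €1,446,000 × 4% × 313/365 = €49,599.7808
Total = €56,088.9534

€56,088.95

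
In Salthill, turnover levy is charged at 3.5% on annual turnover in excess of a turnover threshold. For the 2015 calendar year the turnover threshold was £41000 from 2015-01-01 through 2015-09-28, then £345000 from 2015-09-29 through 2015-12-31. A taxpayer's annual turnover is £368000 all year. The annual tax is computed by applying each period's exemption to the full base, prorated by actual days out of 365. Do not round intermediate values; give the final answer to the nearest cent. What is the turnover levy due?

2015-01-01 to 2015-09-28: 271 days, exemption £41000 → (£368000 − £41000) × 3.5% × 271/365 = £8497.5205
2015-09-29 to 2015-12-31: 94 days, exemption £345000 → (£368000 − £345000) × 3.5% × 94/365 = £207.3151
Total = £8704.8356

£8704.84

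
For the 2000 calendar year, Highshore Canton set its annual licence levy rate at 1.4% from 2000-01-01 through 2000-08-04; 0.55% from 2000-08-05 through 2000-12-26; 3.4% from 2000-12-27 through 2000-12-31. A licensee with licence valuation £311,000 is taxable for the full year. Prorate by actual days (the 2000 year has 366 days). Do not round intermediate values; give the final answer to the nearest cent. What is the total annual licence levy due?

2000-01-01 to 2000-08-04: 217 days at 1.4% → £311,000 × 1.4% × 217/366 = £2,581.4699
2000-08-05 to 2000-12-26: 144 days at 0.55% → £311,000 × 0.55% × 144/366 = £672.9836
2000-12-27 to 2000-12-31: 5 days at 3.4% → £311,000 × 3.4% × 5/366 = £144.4536
Total = £3,398.9071

£3,398.91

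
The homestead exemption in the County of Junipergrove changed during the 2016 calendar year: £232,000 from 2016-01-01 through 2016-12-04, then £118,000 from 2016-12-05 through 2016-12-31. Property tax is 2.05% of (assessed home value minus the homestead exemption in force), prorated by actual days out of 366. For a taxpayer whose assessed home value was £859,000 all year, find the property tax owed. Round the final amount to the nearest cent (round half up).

£13,025.90

2016-01-01 to 2016-12-04: 339 days, exemption £232,000 → (£859,000 − £232,000) × 2.05% × 339/366 = £11,905.2910
2016-12-05 to 2016-12-31: 27 days, exemption £118,000 → (£859,000 − £118,000) × 2.05% × 27/366 = £1,120.6107
Total = £13,025.9016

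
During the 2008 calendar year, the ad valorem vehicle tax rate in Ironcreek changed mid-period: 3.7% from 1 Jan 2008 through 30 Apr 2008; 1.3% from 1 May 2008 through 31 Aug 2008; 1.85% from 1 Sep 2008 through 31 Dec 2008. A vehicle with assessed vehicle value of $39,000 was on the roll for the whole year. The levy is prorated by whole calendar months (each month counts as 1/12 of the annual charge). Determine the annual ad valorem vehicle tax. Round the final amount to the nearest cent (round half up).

$890.50

1 Jan – 30 Apr 2008: 4 months at 3.7% → $39,000 × 3.7% × 4/12 = $481.0000
1 May – 31 Aug 2008: 4 months at 1.3% → $39,000 × 1.3% × 4/12 = $169.0000
1 Sep – 31 Dec 2008: 4 months at 1.85% → $39,000 × 1.85% × 4/12 = $240.5000
Total = $890.5000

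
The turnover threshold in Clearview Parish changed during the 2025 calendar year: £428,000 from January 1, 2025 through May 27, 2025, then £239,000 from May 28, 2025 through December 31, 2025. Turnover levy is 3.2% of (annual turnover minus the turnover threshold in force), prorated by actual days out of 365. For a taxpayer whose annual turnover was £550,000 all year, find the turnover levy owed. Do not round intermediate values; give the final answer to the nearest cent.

£7,516.23

January 1 – May 27, 2025: 147 days, exemption £428,000 → (£550,000 − £428,000) × 3.2% × 147/365 = £1,572.2959
May 28 – December 31, 2025: 218 days, exemption £239,000 → (£550,000 − £239,000) × 3.2% × 218/365 = £5,943.9342
Total = £7,516.2301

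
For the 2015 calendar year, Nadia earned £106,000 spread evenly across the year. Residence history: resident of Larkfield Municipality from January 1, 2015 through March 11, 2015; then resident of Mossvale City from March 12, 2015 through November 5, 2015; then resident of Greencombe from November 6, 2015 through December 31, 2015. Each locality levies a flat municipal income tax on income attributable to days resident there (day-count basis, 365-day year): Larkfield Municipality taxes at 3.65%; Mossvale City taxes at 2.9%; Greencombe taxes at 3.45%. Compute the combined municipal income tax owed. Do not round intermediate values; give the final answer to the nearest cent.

Larkfield Municipality, January 1 – March 11, 2015: 70 days → £106,000 × 3.65% × 70/365 = £742.0000
Mossvale City, March 12 – November 5, 2015: 239 days → £106,000 × 2.9% × 239/365 = £2,012.8384
Greencombe, November 6 – December 31, 2015: 56 days → £106,000 × 3.45% × 56/365 = £561.0740
Total = £3,315.9123

£3,315.91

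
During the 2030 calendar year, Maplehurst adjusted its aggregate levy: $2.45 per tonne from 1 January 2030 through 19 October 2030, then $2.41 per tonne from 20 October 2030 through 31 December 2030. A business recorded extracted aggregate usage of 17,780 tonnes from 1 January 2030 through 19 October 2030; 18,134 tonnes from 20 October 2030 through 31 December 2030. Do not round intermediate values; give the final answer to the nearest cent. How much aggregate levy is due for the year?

1 January – 19 October 2030: 17,780 tonnes at $2.45/tonne → $43,561.00
20 October – 31 December 2030: 18,134 tonnes at $2.41/tonne → $43,702.94

$87,263.94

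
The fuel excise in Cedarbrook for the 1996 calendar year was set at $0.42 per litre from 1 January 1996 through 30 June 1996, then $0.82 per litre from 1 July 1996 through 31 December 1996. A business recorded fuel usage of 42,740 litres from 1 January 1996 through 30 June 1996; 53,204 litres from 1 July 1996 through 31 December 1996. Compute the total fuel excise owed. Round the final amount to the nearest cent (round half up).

$61,578.08

1 January – 30 June 1996: 42,740 litres at $0.42/litre → $17,950.80
1 July – 31 December 1996: 53,204 litres at $0.82/litre → $43,627.28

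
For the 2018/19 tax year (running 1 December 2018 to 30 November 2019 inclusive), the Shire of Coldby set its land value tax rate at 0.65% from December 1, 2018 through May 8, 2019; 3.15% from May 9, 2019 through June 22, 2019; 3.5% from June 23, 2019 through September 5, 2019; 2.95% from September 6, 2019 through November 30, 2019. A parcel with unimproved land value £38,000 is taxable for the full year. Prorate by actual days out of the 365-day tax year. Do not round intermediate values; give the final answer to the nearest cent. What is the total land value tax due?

December 1, 2018 – May 8, 2019: 159 days at 0.65% → £38,000 × 0.65% × 159/365 = £107.5973
May 9 – June 22, 2019: 45 days at 3.15% → £38,000 × 3.15% × 45/365 = £147.5753
June 23 – September 5, 2019: 75 days at 3.5% → £38,000 × 3.5% × 75/365 = £273.2877
September 6 – November 30, 2019: 86 days at 2.95% → £38,000 × 2.95% × 86/365 = £264.1260
Total = £792.5863

£792.59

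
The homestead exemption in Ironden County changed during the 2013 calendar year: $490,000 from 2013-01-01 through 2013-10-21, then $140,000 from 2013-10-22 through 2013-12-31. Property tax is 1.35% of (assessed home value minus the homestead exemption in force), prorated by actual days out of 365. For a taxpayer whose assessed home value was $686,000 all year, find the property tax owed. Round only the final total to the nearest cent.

2013-01-01 to 2013-10-21: 294 days, exemption $490,000 → ($686,000 − $490,000) × 1.35% × 294/365 = $2,131.2986
2013-10-22 to 2013-12-31: 71 days, exemption $140,000 → ($686,000 − $140,000) × 1.35% × 71/365 = $1,433.8110
Total = $3,565.1096

$3,565.11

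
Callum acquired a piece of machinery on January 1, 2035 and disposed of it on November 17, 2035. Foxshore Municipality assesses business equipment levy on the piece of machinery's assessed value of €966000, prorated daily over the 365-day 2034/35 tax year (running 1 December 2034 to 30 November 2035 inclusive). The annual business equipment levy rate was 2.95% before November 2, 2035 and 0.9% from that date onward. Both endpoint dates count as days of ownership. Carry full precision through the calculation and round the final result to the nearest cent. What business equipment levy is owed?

January 1 – November 1, 2035: 305 days at 2.95% → €966000 × 2.95% × 305/365 = €23812.5616
November 2 – November 17, 2035: 16 days at 0.9% → €966000 × 0.9% × 16/365 = €381.1068
Total = €24193.6685

€24193.67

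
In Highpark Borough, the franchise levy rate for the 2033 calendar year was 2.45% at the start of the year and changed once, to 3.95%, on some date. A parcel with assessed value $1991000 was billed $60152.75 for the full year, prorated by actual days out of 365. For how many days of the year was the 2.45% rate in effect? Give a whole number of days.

Let d = days at the first rate; then 365 − d days at the second rate.
$1991000 × [2.45%·d + 3.95%·(365−d)] / 365 = $60152.75
Solving gives d = 226, so the new rate took effect on 15 August 2033.

226 days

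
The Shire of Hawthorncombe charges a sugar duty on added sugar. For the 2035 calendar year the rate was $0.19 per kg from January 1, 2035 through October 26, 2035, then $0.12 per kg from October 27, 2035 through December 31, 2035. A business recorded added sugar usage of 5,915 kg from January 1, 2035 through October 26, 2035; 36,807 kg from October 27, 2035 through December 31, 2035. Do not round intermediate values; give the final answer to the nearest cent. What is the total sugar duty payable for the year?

January 1 – October 26, 2035: 5,915 kg at $0.19/kg → $1123.85
October 27 – December 31, 2035: 36,807 kg at $0.12/kg → $4416.84

$5540.69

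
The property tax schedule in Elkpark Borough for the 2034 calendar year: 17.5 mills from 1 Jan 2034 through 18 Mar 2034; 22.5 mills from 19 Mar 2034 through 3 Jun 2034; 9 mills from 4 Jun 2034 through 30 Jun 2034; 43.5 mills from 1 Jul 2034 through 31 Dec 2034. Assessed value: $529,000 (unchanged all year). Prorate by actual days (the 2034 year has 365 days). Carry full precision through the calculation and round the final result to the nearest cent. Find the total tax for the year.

1 Jan – 18 Mar 2034: 77 days at 17.5 mills → $529,000 × 1.75% × 77/365 = $1,952.9521
19 Mar – 3 Jun 2034: 77 days at 22.5 mills → $529,000 × 2.25% × 77/365 = $2,510.9384
4 Jun – 30 Jun 2034: 27 days at 9 mills → $529,000 × 0.9% × 27/365 = $352.1836
1 Jul – 31 Dec 2034: 184 days at 43.5 mills → $529,000 × 4.35% × 184/365 = $11,600.3178
Total = $16,416.3918

$16,416.39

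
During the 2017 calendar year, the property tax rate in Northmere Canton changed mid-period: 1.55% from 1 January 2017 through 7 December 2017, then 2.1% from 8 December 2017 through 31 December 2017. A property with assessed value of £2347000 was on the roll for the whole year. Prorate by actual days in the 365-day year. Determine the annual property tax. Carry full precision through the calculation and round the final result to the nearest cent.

1 January – 7 December 2017: 341 days at 1.55% → £2347000 × 1.55% × 341/365 = £33986.4890
8 December – 31 December 2017: 24 days at 2.1% → £2347000 × 2.1% × 24/365 = £3240.7890
Total = £37227.2781

£37227.28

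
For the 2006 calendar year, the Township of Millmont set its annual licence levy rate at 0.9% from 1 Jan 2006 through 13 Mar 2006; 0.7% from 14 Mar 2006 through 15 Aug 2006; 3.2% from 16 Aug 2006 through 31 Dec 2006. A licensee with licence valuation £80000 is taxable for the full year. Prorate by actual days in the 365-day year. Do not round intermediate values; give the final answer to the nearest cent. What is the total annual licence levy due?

1 Jan – 13 Mar 2006: 72 days at 0.9% → £80000 × 0.9% × 72/365 = £142.0274
14 Mar – 15 Aug 2006: 155 days at 0.7% → £80000 × 0.7% × 155/365 = £237.8082
16 Aug – 31 Dec 2006: 138 days at 3.2% → £80000 × 3.2% × 138/365 = £967.8904
Total = £1347.7260

£1347.73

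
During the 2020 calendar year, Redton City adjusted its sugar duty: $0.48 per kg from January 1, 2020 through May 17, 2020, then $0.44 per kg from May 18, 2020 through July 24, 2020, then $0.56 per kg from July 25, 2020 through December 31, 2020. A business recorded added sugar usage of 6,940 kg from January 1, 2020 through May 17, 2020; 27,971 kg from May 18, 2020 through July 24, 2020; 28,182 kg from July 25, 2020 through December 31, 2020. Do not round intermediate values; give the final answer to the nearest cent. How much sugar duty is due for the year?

January 1 – May 17, 2020: 6,940 kg at $0.48/kg → $3,331.20
May 18 – July 24, 2020: 27,971 kg at $0.44/kg → $12,307.24
July 25 – December 31, 2020: 28,182 kg at $0.56/kg → $15,781.92

$31,420.36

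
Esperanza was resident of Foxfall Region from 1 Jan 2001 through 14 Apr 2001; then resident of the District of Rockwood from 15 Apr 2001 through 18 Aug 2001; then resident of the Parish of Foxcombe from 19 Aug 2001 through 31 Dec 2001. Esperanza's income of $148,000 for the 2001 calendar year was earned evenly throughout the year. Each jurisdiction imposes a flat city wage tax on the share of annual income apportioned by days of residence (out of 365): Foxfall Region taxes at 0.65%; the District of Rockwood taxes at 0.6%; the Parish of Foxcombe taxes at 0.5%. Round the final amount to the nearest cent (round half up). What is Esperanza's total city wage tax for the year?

Foxfall Region, 1 Jan – 14 Apr 2001: 104 days → $148,000 × 0.65% × 104/365 = $274.1041
The District of Rockwood, 15 Apr – 18 Aug 2001: 126 days → $148,000 × 0.6% × 126/365 = $306.5425
The Parish of Foxcombe, 19 Aug – 31 Dec 2001: 135 days → $148,000 × 0.5% × 135/365 = $273.6986
Total = $854.3452

$854.35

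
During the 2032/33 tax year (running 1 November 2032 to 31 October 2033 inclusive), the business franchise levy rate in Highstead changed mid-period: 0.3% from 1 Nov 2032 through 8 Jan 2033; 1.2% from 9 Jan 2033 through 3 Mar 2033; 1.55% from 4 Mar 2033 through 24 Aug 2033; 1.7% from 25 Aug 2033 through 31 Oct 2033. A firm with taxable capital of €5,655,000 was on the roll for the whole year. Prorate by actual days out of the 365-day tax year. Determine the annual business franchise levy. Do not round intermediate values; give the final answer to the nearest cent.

€72,941.75

1 Nov 2032 – 8 Jan 2033: 69 days at 0.3% → €5,655,000 × 0.3% × 69/365 = €3,207.0822
9 Jan – 3 Mar 2033: 54 days at 1.2% → €5,655,000 × 1.2% × 54/365 = €10,039.5616
4 Mar – 24 Aug 2033: 174 days at 1.55% → €5,655,000 × 1.55% × 174/365 = €41,785.0274
25 Aug – 31 Oct 2033: 68 days at 1.7% → €5,655,000 × 1.7% × 68/365 = €17,910.0822
Total = €72,941.7534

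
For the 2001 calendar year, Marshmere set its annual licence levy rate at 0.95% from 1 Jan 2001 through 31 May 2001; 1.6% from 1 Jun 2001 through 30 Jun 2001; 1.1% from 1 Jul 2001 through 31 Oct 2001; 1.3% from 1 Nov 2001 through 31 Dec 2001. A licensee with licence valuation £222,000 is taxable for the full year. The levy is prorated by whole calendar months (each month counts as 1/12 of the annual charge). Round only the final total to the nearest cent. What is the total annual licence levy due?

£2,469.75

1 Jan – 31 May 2001: 5 months at 0.95% → £222,000 × 0.95% × 5/12 = £878.7500
1 Jun – 30 Jun 2001: 1 month at 1.6% → £222,000 × 1.6% × 1/12 = £296.0000
1 Jul – 31 Oct 2001: 4 months at 1.1% → £222,000 × 1.1% × 4/12 = £814.0000
1 Nov – 31 Dec 2001: 2 months at 1.3% → £222,000 × 1.3% × 2/12 = £481.0000
Total = £2,469.7500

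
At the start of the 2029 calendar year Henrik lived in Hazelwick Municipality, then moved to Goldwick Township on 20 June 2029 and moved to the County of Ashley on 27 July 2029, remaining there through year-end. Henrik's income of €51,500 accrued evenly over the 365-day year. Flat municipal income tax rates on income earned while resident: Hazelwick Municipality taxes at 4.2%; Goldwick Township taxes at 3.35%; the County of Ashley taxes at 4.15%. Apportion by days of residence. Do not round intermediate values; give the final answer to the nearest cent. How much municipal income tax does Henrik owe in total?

€2,107.48

Hazelwick Municipality, 1 January – 19 June 2029: 170 days → €51,500 × 4.2% × 170/365 = €1,007.4247
Goldwick Township, 20 June – 26 July 2029: 37 days → €51,500 × 3.35% × 37/365 = €174.8884
The County of Ashley, 27 July – 31 December 2029: 158 days → €51,500 × 4.15% × 158/365 = €925.1658
Total = €2,107.4788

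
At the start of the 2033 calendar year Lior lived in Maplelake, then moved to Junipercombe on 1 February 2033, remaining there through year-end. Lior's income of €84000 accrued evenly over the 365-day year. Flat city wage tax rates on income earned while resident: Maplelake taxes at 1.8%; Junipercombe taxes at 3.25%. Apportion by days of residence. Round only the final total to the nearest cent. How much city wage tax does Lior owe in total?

Maplelake, 1 January – 31 January 2033: 31 days → €84000 × 1.8% × 31/365 = €128.4164
Junipercombe, 1 February – 31 December 2033: 334 days → €84000 × 3.25% × 334/365 = €2498.1370
Total = €2626.5534

€2626.55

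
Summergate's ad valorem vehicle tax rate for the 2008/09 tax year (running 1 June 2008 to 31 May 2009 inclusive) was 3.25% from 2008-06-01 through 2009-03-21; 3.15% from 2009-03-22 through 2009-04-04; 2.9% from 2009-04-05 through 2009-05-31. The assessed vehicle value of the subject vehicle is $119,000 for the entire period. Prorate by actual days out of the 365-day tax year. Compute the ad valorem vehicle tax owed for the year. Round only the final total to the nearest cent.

$3,797.89

2008-06-01 to 2009-03-21: 294 days at 3.25% → $119,000 × 3.25% × 294/365 = $3,115.1918
2009-03-22 to 2009-04-04: 14 days at 3.15% → $119,000 × 3.15% × 14/365 = $143.7781
2009-04-05 to 2009-05-31: 57 days at 2.9% → $119,000 × 2.9% × 57/365 = $538.9233
Total = $3,797.8932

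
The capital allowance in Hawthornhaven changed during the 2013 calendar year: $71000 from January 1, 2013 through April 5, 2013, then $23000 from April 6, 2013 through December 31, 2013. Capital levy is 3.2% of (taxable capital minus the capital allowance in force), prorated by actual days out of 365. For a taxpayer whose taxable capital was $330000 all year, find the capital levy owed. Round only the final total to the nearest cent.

January 1 – April 5, 2013: 95 days, exemption $71000 → ($330000 − $71000) × 3.2% × 95/365 = $2157.1507
April 6 – December 31, 2013: 270 days, exemption $23000 → ($330000 − $23000) × 3.2% × 270/365 = $7267.0685
Total = $9424.2192

$9424.22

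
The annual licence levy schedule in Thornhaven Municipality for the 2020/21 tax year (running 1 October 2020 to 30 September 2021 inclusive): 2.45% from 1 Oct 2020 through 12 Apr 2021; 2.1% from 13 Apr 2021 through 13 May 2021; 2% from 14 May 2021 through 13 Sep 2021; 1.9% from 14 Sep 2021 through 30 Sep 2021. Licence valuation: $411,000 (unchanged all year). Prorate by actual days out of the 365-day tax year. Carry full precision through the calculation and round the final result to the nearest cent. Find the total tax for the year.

1 Oct 2020 – 12 Apr 2021: 194 days at 2.45% → $411,000 × 2.45% × 194/365 = $5,352.0082
13 Apr – 13 May 2021: 31 days at 2.1% → $411,000 × 2.1% × 31/365 = $733.0438
14 May – 13 Sep 2021: 123 days at 2% → $411,000 × 2% × 123/365 = $2,770.0274
14 Sep – 30 Sep 2021: 17 days at 1.9% → $411,000 × 1.9% × 17/365 = $363.7068
Total = $9,218.7863

$9,218.79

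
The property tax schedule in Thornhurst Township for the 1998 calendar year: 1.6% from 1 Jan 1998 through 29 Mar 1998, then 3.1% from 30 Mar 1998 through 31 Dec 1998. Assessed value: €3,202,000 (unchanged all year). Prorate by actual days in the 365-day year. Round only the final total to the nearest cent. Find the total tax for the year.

€87,682.16

1 Jan – 29 Mar 1998: 88 days at 1.6% → €3,202,000 × 1.6% × 88/365 = €12,351.8247
30 Mar – 31 Dec 1998: 277 days at 3.1% → €3,202,000 × 3.1% × 277/365 = €75,330.3397
Total = €87,682.1644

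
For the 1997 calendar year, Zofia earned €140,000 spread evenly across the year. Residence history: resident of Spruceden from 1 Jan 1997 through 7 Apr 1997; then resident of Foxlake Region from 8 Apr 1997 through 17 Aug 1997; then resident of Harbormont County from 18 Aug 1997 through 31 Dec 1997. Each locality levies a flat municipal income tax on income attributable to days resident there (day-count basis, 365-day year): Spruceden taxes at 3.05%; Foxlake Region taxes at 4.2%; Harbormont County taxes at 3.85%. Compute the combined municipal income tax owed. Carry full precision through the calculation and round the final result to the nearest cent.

Spruceden, 1 Jan – 7 Apr 1997: 97 days → €140,000 × 3.05% × 97/365 = €1,134.7671
Foxlake Region, 8 Apr – 17 Aug 1997: 132 days → €140,000 × 4.2% × 132/365 = €2,126.4658
Harbormont County, 18 Aug – 31 Dec 1997: 136 days → €140,000 × 3.85% × 136/365 = €2,008.3288
Total = €5,269.5616

€5,269.56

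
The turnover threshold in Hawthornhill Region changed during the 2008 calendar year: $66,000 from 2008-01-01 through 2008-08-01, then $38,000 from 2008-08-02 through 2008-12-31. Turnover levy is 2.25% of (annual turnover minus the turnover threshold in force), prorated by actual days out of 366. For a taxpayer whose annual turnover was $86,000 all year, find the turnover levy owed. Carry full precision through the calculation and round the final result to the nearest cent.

2008-01-01 to 2008-08-01: 214 days, exemption $66,000 → ($86,000 − $66,000) × 2.25% × 214/366 = $263.1148
2008-08-02 to 2008-12-31: 152 days, exemption $38,000 → ($86,000 − $38,000) × 2.25% × 152/366 = $448.5246
Total = $711.6393

$711.64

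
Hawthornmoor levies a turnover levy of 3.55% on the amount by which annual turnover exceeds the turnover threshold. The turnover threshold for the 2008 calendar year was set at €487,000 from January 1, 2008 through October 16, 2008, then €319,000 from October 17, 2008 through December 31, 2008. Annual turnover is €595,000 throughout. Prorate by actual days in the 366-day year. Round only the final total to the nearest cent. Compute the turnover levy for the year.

January 1 – October 16, 2008: 290 days, exemption €487,000 → (€595,000 − €487,000) × 3.55% × 290/366 = €3,037.8689
October 17 – December 31, 2008: 76 days, exemption €319,000 → (€595,000 − €319,000) × 3.55% × 76/366 = €2,034.5574
Total = €5,072.4262

€5,072.43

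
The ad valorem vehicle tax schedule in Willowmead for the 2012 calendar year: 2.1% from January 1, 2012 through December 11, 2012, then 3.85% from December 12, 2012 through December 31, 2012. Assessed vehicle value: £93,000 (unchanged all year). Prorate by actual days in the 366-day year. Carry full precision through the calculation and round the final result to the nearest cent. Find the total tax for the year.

January 1 – December 11, 2012: 346 days at 2.1% → £93,000 × 2.1% × 346/366 = £1,846.2787
December 12 – December 31, 2012: 20 days at 3.85% → £93,000 × 3.85% × 20/366 = £195.6557
Total = £2,041.9344

£2,041.93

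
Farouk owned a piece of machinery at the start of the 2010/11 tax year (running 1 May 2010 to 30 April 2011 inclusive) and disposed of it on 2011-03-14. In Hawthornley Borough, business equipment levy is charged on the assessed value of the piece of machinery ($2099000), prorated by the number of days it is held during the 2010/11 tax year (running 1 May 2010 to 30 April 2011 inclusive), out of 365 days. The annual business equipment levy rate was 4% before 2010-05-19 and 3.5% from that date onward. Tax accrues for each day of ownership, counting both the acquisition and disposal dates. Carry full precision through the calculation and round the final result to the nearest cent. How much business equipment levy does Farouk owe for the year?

$64522.68

2010-05-01 to 2010-05-18: 18 days at 4% → $2099000 × 4% × 18/365 = $4140.4932
2010-05-19 to 2011-03-14: 300 days at 3.5% → $2099000 × 3.5% × 300/365 = $60382.1918
Total = $64522.6849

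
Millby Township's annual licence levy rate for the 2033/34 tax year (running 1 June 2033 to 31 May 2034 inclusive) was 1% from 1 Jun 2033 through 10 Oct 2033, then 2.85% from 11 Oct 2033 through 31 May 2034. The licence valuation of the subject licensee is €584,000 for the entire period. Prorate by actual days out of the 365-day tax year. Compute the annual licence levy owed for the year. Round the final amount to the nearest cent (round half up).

€12,736.80

1 Jun – 10 Oct 2033: 132 days at 1% → €584,000 × 1% × 132/365 = €2,112.0000
11 Oct 2033 – 31 May 2034: 233 days at 2.85% → €584,000 × 2.85% × 233/365 = €10,624.8000
Total = €12,736.8000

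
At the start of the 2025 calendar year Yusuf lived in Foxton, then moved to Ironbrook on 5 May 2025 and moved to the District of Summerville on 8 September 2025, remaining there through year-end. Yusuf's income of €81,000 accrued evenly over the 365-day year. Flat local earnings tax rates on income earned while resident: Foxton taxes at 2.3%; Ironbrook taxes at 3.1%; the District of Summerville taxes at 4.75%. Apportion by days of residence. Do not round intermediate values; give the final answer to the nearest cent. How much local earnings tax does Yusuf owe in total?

€2,711.95

Foxton, 1 January – 4 May 2025: 124 days → €81,000 × 2.3% × 124/365 = €632.9096
Ironbrook, 5 May – 7 September 2025: 126 days → €81,000 × 3.1% × 126/365 = €866.8110
The District of Summerville, 8 September – 31 December 2025: 115 days → €81,000 × 4.75% × 115/365 = €1,212.2260
Total = €2,711.9466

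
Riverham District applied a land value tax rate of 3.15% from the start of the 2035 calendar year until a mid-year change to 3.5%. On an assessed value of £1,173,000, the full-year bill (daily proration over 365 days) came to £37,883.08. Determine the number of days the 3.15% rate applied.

282 days

Let d = days at the first rate; then 365 − d days at the second rate.
£1,173,000 × [3.15%·d + 3.5%·(365−d)] / 365 = £37,883.08
Solving gives d = 282, so the new rate took effect on 10 October 2035.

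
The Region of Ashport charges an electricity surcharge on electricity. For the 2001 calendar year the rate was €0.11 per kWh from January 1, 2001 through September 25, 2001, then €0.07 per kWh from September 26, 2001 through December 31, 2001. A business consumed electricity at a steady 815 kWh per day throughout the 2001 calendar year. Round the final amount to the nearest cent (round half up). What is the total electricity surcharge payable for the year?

January 1 – September 25, 2001: 268 days × 815 kWh/day = 218,420 kWh at €0.11/kWh → €24026.20
September 26 – December 31, 2001: 97 days × 815 kWh/day = 79,055 kWh at €0.07/kWh → €5533.85

€29560.05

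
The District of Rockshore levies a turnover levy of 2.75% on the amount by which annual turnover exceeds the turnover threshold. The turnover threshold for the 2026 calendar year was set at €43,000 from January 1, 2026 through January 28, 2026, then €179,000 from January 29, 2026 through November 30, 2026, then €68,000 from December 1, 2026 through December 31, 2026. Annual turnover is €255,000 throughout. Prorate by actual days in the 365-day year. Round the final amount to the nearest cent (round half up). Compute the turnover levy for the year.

January 1 – January 28, 2026: 28 days, exemption €43,000 → (€255,000 − €43,000) × 2.75% × 28/365 = €447.2329
January 29 – November 30, 2026: 306 days, exemption €179,000 → (€255,000 − €179,000) × 2.75% × 306/365 = €1,752.1644
December 1 – December 31, 2026: 31 days, exemption €68,000 → (€255,000 − €68,000) × 2.75% × 31/365 = €436.7603
Total = €2,636.1575

€2,636.16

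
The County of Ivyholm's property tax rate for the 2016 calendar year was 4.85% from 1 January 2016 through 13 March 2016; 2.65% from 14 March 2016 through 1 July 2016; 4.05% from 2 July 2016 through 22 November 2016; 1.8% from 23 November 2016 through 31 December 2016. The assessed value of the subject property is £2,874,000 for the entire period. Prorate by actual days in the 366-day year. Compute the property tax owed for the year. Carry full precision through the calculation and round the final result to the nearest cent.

1 January – 13 March 2016: 73 days at 4.85% → £2,874,000 × 4.85% × 73/366 = £27,801.6311
14 March – 1 July 2016: 110 days at 2.65% → £2,874,000 × 2.65% × 110/366 = £22,889.9180
2 July – 22 November 2016: 144 days at 4.05% → £2,874,000 × 4.05% × 144/366 = £45,795.5410
23 November – 31 December 2016: 39 days at 1.8% → £2,874,000 × 1.8% × 39/366 = £5,512.4262
Total = £101,999.5164

£101,999.52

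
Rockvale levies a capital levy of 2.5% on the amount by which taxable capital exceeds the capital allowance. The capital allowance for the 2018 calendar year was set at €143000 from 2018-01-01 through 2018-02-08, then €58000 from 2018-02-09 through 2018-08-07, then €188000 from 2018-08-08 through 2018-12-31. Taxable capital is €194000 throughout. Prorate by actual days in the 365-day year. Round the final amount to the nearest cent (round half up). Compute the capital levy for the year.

€1872.95

2018-01-01 to 2018-02-08: 39 days, exemption €143000 → (€194000 − €143000) × 2.5% × 39/365 = €136.2329
2018-02-09 to 2018-08-07: 180 days, exemption €58000 → (€194000 − €58000) × 2.5% × 180/365 = €1676.7123
2018-08-08 to 2018-12-31: 146 days, exemption €188000 → (€194000 − €188000) × 2.5% × 146/365 = €60.0000
Total = €1872.9452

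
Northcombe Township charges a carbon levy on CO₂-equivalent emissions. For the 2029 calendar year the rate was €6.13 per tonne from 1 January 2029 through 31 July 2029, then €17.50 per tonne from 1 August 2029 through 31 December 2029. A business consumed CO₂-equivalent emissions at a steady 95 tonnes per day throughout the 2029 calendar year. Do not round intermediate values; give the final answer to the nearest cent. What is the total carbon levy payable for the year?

1 January – 31 July 2029: 212 days × 95 tonnes/day = 20,140 tonnes at €6.13/tonne → €123,458.20
1 August – 31 December 2029: 153 days × 95 tonnes/day = 14,535 tonnes at €17.50/tonne → €254,362.50

€377,820.70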